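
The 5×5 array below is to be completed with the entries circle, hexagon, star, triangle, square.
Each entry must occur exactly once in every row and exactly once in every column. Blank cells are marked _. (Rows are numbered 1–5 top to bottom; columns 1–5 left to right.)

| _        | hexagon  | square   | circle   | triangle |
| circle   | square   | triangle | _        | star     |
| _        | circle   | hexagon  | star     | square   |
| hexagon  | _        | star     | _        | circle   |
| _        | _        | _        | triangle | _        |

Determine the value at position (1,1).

star

Row 1 already has {circle, hexagon, triangle, square} and column 1 already has {circle, hexagon}, so row 1, column 1 must be star.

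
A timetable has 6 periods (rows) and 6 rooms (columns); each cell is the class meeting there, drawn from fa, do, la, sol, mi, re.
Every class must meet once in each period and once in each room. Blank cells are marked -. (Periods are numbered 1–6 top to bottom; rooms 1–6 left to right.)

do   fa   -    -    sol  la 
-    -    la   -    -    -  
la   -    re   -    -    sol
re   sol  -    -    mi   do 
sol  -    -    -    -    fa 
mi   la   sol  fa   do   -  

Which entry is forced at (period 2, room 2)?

Period 1, room 3: period 1 has {fa, do, la, sol} and room 3 has {la, sol, re}, leaving only mi.
Period 1, room 4: period 1 has {fa, do, la, sol, mi} and room 4 has {fa}, leaving only re.
Period 2, room 1: period 2 has {la} and room 1 has {do, la, sol, mi, re}, leaving only fa.
Period 2, room 5: period 2 has {fa, la} and room 5 has {do, sol, mi}, leaving only re.
Period 2, room 6: period 2 has {fa, la, re} and room 6 has {fa, do, la, sol}, leaving only mi.
Period 2 already has {fa, la, mi, re} and room 2 already has {fa, la, sol}, so period 2, room 2 must be do.

do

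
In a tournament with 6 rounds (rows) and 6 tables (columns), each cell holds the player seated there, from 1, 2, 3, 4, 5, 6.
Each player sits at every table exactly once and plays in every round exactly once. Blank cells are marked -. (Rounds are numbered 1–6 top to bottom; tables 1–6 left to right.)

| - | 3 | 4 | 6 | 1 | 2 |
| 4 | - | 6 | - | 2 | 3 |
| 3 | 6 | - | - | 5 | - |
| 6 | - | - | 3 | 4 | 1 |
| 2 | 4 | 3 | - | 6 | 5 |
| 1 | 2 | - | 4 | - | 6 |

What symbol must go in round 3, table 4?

2

Round 1, table 1: round 1 has {1, 2, 3, 4, 6} and table 1 has {1, 2, 3, 4, 6}, leaving only 5.
Round 3, table 6: round 3 has {3, 5, 6} and table 6 has {1, 2, 3, 5, 6}, leaving only 4.
Round 4, table 2: round 4 has {1, 3, 4, 6} and table 2 has {2, 3, 4, 6}, leaving only 5.
Round 2, table 2: round 2 has {2, 3, 4, 6} and table 2 has {2, 3, 4, 5, 6}, leaving only 1.
Round 2, table 4: round 2 has {1, 2, 3, 4, 6} and table 4 has {3, 4, 6}, leaving only 5.
Round 4, table 3: round 4 has {1, 3, 4, 5, 6} and table 3 has {3, 4, 6}, leaving only 2.
Round 3, table 3: round 3 has {3, 4, 5, 6} and table 3 has {2, 3, 4, 6}, leaving only 1.
Round 3 already has {1, 3, 4, 5, 6} and table 4 already has {3, 4, 5, 6}, so round 3, table 4 must be 2.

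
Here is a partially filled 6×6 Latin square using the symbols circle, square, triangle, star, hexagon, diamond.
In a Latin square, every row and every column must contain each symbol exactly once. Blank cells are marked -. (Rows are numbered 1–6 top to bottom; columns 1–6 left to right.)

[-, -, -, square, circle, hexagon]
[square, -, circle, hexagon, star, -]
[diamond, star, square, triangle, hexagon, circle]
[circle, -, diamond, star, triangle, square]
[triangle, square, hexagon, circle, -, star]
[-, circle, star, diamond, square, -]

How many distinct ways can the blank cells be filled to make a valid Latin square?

1

Row 1, column 1: eliminating its row and column leaves {star}.
Row 1, column 2: eliminating its row and column leaves {triangle, diamond}.
Row 1, column 3: eliminating its row and column leaves {triangle}.
Row 2, column 2: eliminating its row and column leaves {triangle, diamond}.
Row 2, column 6: eliminating its row and column leaves {triangle, diamond}.
Row 4, column 2: eliminating its row and column leaves {hexagon}.
Row 5, column 5: eliminating its row and column leaves {diamond}.
Row 6, column 1: eliminating its row and column leaves {hexagon}.
Row 6, column 6: eliminating its row and column leaves {triangle}.
Only one assignment across all blanks avoids any row or column repeat, giving 1 completion.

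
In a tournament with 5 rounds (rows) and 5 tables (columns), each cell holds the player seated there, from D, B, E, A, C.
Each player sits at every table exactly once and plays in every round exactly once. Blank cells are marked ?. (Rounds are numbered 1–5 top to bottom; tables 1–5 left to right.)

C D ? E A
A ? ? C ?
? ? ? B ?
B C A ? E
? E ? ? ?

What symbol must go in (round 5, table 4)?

A

Round 1, table 3: round 1 has {D, E, A, C} and table 3 has {A}, leaving only B.
Round 2, table 2: round 2 has {A, C} and table 2 has {D, E, C}, leaving only B.
Round 2, table 5: round 2 has {B, A, C} and table 5 has {E, A}, leaving only D.
Round 2, table 3: round 2 has {D, B, A, C} and table 3 has {B, A}, leaving only E.
Round 3, table 2: round 3 has {B} and table 2 has {D, B, E, C}, leaving only A.
Round 3, table 5: round 3 has {B, A} and table 5 has {D, E, A}, leaving only C.
Round 3, table 3: round 3 has {B, A, C} and table 3 has {B, E, A}, leaving only D.
Round 3, table 1: round 3 has {D, B, A, C} and table 1 has {B, A, C}, leaving only E.
Round 4, table 4: round 4 has {B, E, A, C} and table 4 has {B, E, C}, leaving only D.
Round 5 already has {E} and table 4 already has {D, B, E, C}, so round 5, table 4 must be A.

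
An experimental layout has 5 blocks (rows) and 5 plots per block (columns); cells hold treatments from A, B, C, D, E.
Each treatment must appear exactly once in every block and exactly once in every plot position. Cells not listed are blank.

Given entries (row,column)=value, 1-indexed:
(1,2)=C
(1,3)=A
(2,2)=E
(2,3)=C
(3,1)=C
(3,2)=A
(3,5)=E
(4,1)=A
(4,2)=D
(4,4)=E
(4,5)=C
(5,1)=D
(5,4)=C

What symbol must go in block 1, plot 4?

D

Block 2, plot 1: block 2 has {C, E} and plot 1 has {A, C, D}, leaving only B.
Block 1, plot 1: block 1 has {A, C} and plot 1 has {A, B, C, D}, leaving only E.
Block 4, plot 3: block 4 has {A, C, D, E} and plot 3 has {A, C}, leaving only B.
Block 3, plot 3: block 3 has {A, C, E} and plot 3 has {A, B, C}, leaving only D.
Block 3, plot 4: block 3 has {A, C, D, E} and plot 4 has {C, E}, leaving only B.
Block 1 already has {A, C, E} and plot 4 already has {B, C, E}, so block 1, plot 4 must be D.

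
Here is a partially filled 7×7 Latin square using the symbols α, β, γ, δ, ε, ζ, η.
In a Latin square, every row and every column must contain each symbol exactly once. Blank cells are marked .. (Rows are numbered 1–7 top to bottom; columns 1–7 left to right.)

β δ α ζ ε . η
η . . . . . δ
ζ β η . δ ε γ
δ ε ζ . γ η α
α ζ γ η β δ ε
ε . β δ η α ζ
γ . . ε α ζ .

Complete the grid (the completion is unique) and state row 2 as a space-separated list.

Row 2, column 3: row 2 has {δ, η} and column 3 has {α, β, γ, ζ, η}, leaving only ε.
Row 2, column 5: row 2 has {δ, ε, η} and column 5 has {α, β, γ, δ, ε, η}, leaving only ζ.
Row 1, column 6: row 1 has {α, β, δ, ε, ζ, η} and column 6 has {α, δ, ε, ζ, η}, leaving only γ.
Row 2, column 6: row 2 has {δ, ε, ζ, η} and column 6 has {α, γ, δ, ε, ζ, η}, leaving only β.
Row 3, column 4: row 3 has {β, γ, δ, ε, ζ, η} and column 4 has {δ, ε, ζ, η}, leaving only α.
Row 2, column 4: row 2 has {β, δ, ε, ζ, η} and column 4 has {α, δ, ε, ζ, η}, leaving only γ.
Row 2, column 2: row 2 has {β, γ, δ, ε, ζ, η} and column 2 has {β, δ, ε, ζ}, leaving only α.
So row 2 reads: η α ε γ ζ β δ.

η α ε γ ζ β δ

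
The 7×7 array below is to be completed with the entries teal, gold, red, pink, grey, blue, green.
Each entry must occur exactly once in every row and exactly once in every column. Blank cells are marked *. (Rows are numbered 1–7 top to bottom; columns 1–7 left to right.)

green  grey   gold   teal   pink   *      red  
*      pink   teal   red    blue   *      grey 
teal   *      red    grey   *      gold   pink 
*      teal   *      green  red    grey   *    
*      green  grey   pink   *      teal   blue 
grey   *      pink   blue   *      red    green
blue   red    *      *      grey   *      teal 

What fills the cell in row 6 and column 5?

teal

Row 1, column 6: row 1 has {teal, gold, red, pink, grey, green} and column 6 has {teal, gold, red, grey}, leaving only blue.
Row 2, column 1: row 2 has {teal, red, pink, grey, blue} and column 1 has {teal, grey, blue, green}, leaving only gold.
Row 2, column 6: row 2 has {teal, gold, red, pink, grey, blue} and column 6 has {teal, gold, red, grey, blue}, leaving only green.
Row 3, column 2: row 3 has {teal, gold, red, pink, grey} and column 2 has {teal, red, pink, grey, green}, leaving only blue.
Row 3, column 5: row 3 has {teal, gold, red, pink, grey, blue} and column 5 has {red, pink, grey, blue}, leaving only green.
Row 4, column 1: row 4 has {teal, red, grey, green} and column 1 has {teal, gold, grey, blue, green}, leaving only pink.
Row 4, column 3: row 4 has {teal, red, pink, grey, green} and column 3 has {teal, gold, red, pink, grey}, leaving only blue.
Row 4, column 7: row 4 has {teal, red, pink, grey, blue, green} and column 7 has {teal, red, pink, grey, blue, green}, leaving only gold.
Row 5, column 1: row 5 has {teal, pink, grey, blue, green} and column 1 has {teal, gold, pink, grey, blue, green}, leaving only red.
Row 5, column 5: row 5 has {teal, red, pink, grey, blue, green} and column 5 has {red, pink, grey, blue, green}, leaving only gold.
Row 6 already has {red, pink, grey, blue, green} and column 5 already has {gold, red, pink, grey, blue, green}, so row 6, column 5 must be teal.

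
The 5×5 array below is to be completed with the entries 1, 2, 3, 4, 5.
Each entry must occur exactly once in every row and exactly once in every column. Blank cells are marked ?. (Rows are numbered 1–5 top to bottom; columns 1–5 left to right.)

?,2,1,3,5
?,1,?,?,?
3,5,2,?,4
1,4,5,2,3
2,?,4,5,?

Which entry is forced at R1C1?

Row 1 already has {1, 2, 3, 5} and column 1 already has {1, 2, 3}, so row 1, column 1 must be 4.

4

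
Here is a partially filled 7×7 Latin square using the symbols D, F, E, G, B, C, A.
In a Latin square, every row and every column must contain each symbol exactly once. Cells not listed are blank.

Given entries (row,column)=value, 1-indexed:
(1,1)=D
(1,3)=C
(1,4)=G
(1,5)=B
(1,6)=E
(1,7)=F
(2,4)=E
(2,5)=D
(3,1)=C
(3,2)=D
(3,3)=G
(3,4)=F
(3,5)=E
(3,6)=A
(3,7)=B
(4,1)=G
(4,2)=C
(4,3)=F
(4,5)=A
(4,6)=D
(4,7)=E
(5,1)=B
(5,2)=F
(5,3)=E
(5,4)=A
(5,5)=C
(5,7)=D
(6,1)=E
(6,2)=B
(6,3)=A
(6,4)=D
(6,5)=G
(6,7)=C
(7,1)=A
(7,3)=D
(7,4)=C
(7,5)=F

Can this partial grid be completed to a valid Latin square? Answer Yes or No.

Yes

No row or column among the givens repeats a symbol, and propagating forced cells runs into no contradiction.
One valid completion exists (for instance, D A C G B E F / F G B E D C A / C D G F E A B / G C F B A D E / B F E A C G D / E B A D G F C / A E D C F B G).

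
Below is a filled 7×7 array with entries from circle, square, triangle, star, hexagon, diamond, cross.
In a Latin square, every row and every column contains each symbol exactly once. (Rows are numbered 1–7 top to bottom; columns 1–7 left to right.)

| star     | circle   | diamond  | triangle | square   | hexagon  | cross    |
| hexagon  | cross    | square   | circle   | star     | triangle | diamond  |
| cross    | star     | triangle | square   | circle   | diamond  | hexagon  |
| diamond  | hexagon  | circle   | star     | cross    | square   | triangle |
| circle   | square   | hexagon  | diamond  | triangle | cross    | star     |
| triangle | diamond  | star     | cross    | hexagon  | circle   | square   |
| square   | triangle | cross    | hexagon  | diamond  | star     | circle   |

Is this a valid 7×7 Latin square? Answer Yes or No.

Each row is a permutation of the 7 symbols, and so is each column.

Yes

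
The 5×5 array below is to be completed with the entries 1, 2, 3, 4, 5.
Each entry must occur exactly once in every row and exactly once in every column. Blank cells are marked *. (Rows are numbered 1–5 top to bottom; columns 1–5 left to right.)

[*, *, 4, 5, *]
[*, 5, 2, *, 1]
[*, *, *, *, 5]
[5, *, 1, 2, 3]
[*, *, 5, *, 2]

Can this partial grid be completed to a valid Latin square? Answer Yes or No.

Row 1, column 5: row 1 together with column 5 already contain {1, 2, 3, 4, 5} — every symbol — so nothing can go there. The grid has no valid completion.

No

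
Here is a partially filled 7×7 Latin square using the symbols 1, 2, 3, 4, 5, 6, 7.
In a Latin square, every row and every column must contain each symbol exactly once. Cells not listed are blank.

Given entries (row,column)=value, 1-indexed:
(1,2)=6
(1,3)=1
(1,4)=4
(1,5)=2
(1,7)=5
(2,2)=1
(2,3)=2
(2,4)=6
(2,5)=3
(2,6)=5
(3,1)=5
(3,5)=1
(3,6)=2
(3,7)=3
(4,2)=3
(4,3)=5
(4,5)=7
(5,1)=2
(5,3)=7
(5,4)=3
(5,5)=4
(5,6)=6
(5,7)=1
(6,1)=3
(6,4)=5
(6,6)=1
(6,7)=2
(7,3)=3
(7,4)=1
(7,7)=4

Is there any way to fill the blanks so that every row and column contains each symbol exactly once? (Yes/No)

No row or column among the givens repeats a symbol, and propagating forced cells runs into no contradiction.
One valid completion exists (for instance, 7 6 1 4 2 3 5 / 4 1 2 6 3 5 7 / 5 4 6 7 1 2 3 / 1 3 5 2 7 4 6 / 2 5 7 3 4 6 1 / 3 7 4 5 6 1 2 / 6 2 3 1 5 7 4).

Yes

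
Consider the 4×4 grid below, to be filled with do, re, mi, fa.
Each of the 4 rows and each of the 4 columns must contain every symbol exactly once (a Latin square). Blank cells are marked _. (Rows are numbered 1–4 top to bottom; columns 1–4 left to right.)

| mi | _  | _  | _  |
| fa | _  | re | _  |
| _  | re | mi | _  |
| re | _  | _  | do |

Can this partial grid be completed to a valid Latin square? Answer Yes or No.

No row or column among the givens repeats a symbol, and propagating forced cells runs into no contradiction.
One valid completion exists (for instance, mi fa do re / fa do re mi / do re mi fa / re mi fa do).

Yes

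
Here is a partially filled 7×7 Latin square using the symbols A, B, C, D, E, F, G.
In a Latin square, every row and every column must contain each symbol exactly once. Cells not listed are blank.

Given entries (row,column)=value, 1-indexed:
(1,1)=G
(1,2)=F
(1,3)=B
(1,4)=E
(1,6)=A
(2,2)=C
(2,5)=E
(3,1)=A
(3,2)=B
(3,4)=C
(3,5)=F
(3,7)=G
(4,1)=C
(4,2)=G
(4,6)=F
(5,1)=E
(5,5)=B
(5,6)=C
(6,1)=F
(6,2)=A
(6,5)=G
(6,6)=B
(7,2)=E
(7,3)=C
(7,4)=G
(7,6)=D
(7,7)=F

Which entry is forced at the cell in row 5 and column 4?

Row 2, column 6: row 2 has {C, E} and column 6 has {A, B, C, D, F}, leaving only G.
Row 3, column 6: row 3 has {A, B, C, F, G} and column 6 has {A, B, C, D, F, G}, leaving only E.
Row 3, column 3: row 3 has {A, B, C, E, F, G} and column 3 has {B, C}, leaving only D.
Row 5, column 2: row 5 has {B, C, E} and column 2 has {A, B, C, E, F, G}, leaving only D.
Row 5, column 7: row 5 has {B, C, D, E} and column 7 has {F, G}, leaving only A.
Row 5 already has {A, B, C, D, E} and column 4 already has {C, E, G}, so row 5, column 4 must be F.

F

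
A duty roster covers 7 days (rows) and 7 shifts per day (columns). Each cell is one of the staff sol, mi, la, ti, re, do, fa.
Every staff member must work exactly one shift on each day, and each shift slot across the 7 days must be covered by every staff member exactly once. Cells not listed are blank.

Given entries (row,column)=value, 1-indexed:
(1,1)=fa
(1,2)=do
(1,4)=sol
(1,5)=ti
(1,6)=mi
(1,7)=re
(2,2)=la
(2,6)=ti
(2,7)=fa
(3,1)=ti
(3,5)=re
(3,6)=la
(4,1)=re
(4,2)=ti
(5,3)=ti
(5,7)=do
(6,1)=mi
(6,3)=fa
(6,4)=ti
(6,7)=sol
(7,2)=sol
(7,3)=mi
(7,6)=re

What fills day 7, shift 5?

Day 1, shift 3: day 1 has {sol, mi, ti, re, do, fa} and shift 3 has {mi, ti, fa}, leaving only la.
Day 3, shift 7: day 3 has {la, ti, re} and shift 7 has {sol, re, do, fa}, leaving only mi.
Day 3, shift 2: day 3 has {mi, la, ti, re} and shift 2 has {sol, la, ti, do}, leaving only fa.
Day 3, shift 4: day 3 has {mi, la, ti, re, fa} and shift 4 has {sol, ti}, leaving only do.
Day 3, shift 3: day 3 has {mi, la, ti, re, do, fa} and shift 3 has {mi, la, ti, fa}, leaving only sol.
Day 4, shift 3: day 4 has {ti, re} and shift 3 has {sol, mi, la, ti, fa}, leaving only do.
Day 2, shift 3: day 2 has {la, ti, fa} and shift 3 has {sol, mi, la, ti, do, fa}, leaving only re.
Day 2, shift 4: day 2 has {la, ti, re, fa} and shift 4 has {sol, ti, do}, leaving only mi.
Day 4, shift 7: day 4 has {ti, re, do} and shift 7 has {sol, mi, re, do, fa}, leaving only la.
Day 4, shift 4: day 4 has {la, ti, re, do} and shift 4 has {sol, mi, ti, do}, leaving only fa.
Day 4, shift 6: day 4 has {la, ti, re, do, fa} and shift 6 has {mi, la, ti, re}, leaving only sol.
Day 4, shift 5: day 4 has {sol, la, ti, re, do, fa} and shift 5 has {ti, re}, leaving only mi.
Day 5, shift 6: day 5 has {ti, do} and shift 6 has {sol, mi, la, ti, re}, leaving only fa.
Day 6, shift 2: day 6 has {sol, mi, ti, fa} and shift 2 has {sol, la, ti, do, fa}, leaving only re.
Day 5, shift 2: day 5 has {ti, do, fa} and shift 2 has {sol, la, ti, re, do, fa}, leaving only mi.
Day 6, shift 6: day 6 has {sol, mi, ti, re, fa} and shift 6 has {sol, mi, la, ti, re, fa}, leaving only do.
Day 6, shift 5: day 6 has {sol, mi, ti, re, do, fa} and shift 5 has {mi, ti, re}, leaving only la.
Day 5, shift 5: day 5 has {mi, ti, do, fa} and shift 5 has {mi, la, ti, re}, leaving only sol.
Day 2, shift 5: day 2 has {mi, la, ti, re, fa} and shift 5 has {sol, mi, la, ti, re}, leaving only do.
Day 7 already has {sol, mi, re} and shift 5 already has {sol, mi, la, ti, re, do}, so day 7, shift 5 must be fa.

fa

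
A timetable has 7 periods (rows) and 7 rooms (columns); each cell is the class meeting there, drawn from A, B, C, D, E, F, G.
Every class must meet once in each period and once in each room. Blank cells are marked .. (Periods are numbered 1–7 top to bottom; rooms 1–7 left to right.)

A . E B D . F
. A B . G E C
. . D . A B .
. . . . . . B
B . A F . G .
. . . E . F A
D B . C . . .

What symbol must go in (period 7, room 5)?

E

Period 1, room 6: period 1 has {A, B, D, E, F} and room 6 has {B, E, F, G}, leaving only C.
Period 1, room 2: period 1 has {A, B, C, D, E, F} and room 2 has {A, B}, leaving only G.
Period 2, room 1: period 2 has {A, B, C, E, G} and room 1 has {A, B, D}, leaving only F.
Period 2, room 4: period 2 has {A, B, C, E, F, G} and room 4 has {B, C, E, F}, leaving only D.
Period 3, room 4: period 3 has {A, B, D} and room 4 has {B, C, D, E, F}, leaving only G.
Period 3, room 7: period 3 has {A, B, D, G} and room 7 has {A, B, C, F}, leaving only E.
Period 3, room 1: period 3 has {A, B, D, E, G} and room 1 has {A, B, D, F}, leaving only C.
Period 3, room 2: period 3 has {A, B, C, D, E, G} and room 2 has {A, B, G}, leaving only F.
Period 4, room 4: period 4 has {B} and room 4 has {B, C, D, E, F, G}, leaving only A.
Period 4, room 6: period 4 has {A, B} and room 6 has {B, C, E, F, G}, leaving only D.
Period 5, room 7: period 5 has {A, B, F, G} and room 7 has {A, B, C, E, F}, leaving only D.
Period 6, room 1: period 6 has {A, E, F} and room 1 has {A, B, C, D, F}, leaving only G.
Period 4, room 1: period 4 has {A, B, D} and room 1 has {A, B, C, D, F, G}, leaving only E.
Period 4, room 2: period 4 has {A, B, D, E} and room 2 has {A, B, F, G}, leaving only C.
Period 4, room 5: period 4 has {A, B, C, D, E} and room 5 has {A, D, G}, leaving only F.
Period 7 already has {B, C, D} and room 5 already has {A, D, F, G}, so period 7, room 5 must be E.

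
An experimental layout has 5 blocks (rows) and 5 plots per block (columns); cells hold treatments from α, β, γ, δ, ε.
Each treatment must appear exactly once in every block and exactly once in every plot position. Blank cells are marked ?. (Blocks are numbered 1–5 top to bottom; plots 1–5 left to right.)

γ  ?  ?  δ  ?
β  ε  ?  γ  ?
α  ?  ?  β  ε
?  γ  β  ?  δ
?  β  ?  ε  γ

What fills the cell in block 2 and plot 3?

Block 1, plot 2: block 1 has {γ, δ} and plot 2 has {β, γ, ε}, leaving only α.
Block 1, plot 3: block 1 has {α, γ, δ} and plot 3 has {β}, leaving only ε.
Block 1, plot 5: block 1 has {α, γ, δ, ε} and plot 5 has {γ, δ, ε}, leaving only β.
Block 2, plot 5: block 2 has {β, γ, ε} and plot 5 has {β, γ, δ, ε}, leaving only α.
Block 2 already has {α, β, γ, ε} and plot 3 already has {β, ε}, so block 2, plot 3 must be δ.

δ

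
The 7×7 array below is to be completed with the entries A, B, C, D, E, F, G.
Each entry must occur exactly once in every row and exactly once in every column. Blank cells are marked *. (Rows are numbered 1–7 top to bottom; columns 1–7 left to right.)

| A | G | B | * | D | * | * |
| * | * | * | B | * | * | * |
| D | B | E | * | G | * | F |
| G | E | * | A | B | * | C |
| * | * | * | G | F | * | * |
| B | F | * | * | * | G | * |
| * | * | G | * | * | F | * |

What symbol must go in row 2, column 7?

G

Row 1, column 7: row 1 has {A, B, D, G} and column 7 has {C, F}, leaving only E.
Row 1, column 6: row 1 has {A, B, D, E, G} and column 6 has {F, G}, leaving only C.
Row 1, column 4: row 1 has {A, B, C, D, E, G} and column 4 has {A, B, G}, leaving only F.
Row 3, column 4: row 3 has {B, D, E, F, G} and column 4 has {A, B, F, G}, leaving only C.
Row 3, column 6: row 3 has {B, C, D, E, F, G} and column 6 has {C, F, G}, leaving only A.
Row 4, column 6: row 4 has {A, B, C, E, G} and column 6 has {A, C, F, G}, leaving only D.
Row 2, column 6: row 2 has {B} and column 6 has {A, C, D, F, G}, leaving only E.
Row 4, column 3: row 4 has {A, B, C, D, E, G} and column 3 has {B, E, G}, leaving only F.
Row 5, column 6: row 5 has {F, G} and column 6 has {A, C, D, E, F, G}, leaving only B.
Row 2, column 7 is narrowed to {A, D, G}.
If it were A, then row 2, column 3 would be left with no valid symbol.
If it were D, then row 6, column 7 would be left with no valid symbol.
So row 2, column 7 must be G.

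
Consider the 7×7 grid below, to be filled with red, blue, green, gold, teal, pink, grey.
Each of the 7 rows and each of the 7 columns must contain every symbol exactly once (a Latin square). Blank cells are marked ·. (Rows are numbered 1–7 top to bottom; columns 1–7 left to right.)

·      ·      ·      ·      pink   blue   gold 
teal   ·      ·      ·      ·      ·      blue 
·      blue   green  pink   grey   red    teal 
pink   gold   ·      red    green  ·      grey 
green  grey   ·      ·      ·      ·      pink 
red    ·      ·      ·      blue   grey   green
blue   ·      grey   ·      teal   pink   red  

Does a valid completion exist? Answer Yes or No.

Yes

No row or column among the givens repeats a symbol, and propagating forced cells runs into no contradiction.
One valid completion exists (for instance, grey teal red green pink blue gold / teal red pink grey gold green blue / gold blue green pink grey red teal / pink gold blue red green teal grey / green grey teal blue red gold pink / red pink gold teal blue grey green / blue green grey gold teal pink red).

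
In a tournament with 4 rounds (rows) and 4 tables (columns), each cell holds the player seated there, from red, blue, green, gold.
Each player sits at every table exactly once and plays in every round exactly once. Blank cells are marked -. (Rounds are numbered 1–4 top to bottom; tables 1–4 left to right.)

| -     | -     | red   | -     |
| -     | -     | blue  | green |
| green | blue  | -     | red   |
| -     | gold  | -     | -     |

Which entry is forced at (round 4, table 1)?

red

Round 1, table 2: round 1 has {red} and table 2 has {blue, gold}, leaving only green.
Round 2, table 2: round 2 has {blue, green} and table 2 has {blue, green, gold}, leaving only red.
Round 2, table 1: round 2 has {red, blue, green} and table 1 has {green}, leaving only gold.
Round 1, table 1: round 1 has {red, green} and table 1 has {green, gold}, leaving only blue.
Round 4 already has {gold} and table 1 already has {blue, green, gold}, so round 4, table 1 must be red.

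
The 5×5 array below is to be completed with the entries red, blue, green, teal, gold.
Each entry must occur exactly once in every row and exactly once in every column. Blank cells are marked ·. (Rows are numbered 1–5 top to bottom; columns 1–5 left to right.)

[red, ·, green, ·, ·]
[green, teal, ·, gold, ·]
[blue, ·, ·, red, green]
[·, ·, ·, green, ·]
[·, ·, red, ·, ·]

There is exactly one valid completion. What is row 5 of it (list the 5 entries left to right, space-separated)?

gold green red blue teal

Row 2, column 3: row 2 has {green, teal, gold} and column 3 has {red, green}, leaving only blue.
Row 2, column 5: row 2 has {blue, green, teal, gold} and column 5 has {green}, leaving only red.
Row 3, column 2: row 3 has {red, blue, green} and column 2 has {teal}, leaving only gold.
Row 1, column 2: row 1 has {red, green} and column 2 has {teal, gold}, leaving only blue.
Row 5, column 2: row 5 has {red} and column 2 has {blue, teal, gold}, leaving only green.
Row 1, column 4: row 1 has {red, blue, green} and column 4 has {red, green, gold}, leaving only teal.
Row 5, column 4: row 5 has {red, green} and column 4 has {red, green, teal, gold}, leaving only blue.
Row 1, column 5: row 1 has {red, blue, green, teal} and column 5 has {red, green}, leaving only gold.
Row 5, column 5: row 5 has {red, blue, green} and column 5 has {red, green, gold}, leaving only teal.
Row 5, column 1: row 5 has {red, blue, green, teal} and column 1 has {red, blue, green}, leaving only gold.
So row 5 reads: gold green red blue teal.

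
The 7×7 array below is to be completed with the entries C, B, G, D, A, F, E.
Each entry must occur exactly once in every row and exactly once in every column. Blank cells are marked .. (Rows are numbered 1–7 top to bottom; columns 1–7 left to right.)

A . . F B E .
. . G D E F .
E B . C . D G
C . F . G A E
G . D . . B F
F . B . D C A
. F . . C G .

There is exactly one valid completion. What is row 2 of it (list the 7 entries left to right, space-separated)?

Row 2, column 1: row 2 has {G, D, F, E} and column 1 has {C, G, A, F, E}, leaving only B.
Row 2, column 7: row 2 has {B, G, D, F, E} and column 7 has {G, A, F, E}, leaving only C.
Row 2, column 2: row 2 has {C, B, G, D, F, E} and column 2 has {B, F}, leaving only A.
So row 2 reads: B A G D E F C.

B A G D E F C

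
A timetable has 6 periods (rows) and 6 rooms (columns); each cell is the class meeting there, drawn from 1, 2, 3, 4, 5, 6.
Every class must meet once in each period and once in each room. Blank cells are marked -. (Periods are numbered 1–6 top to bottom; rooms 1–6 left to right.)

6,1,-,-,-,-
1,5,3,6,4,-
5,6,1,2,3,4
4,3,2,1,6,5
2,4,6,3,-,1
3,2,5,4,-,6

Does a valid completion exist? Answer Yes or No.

Yes

No period or room among the givens repeats a symbol, and propagating forced cells runs into no contradiction.
One valid completion exists (for instance, 6 1 4 5 2 3 / 1 5 3 6 4 2 / 5 6 1 2 3 4 / 4 3 2 1 6 5 / 2 4 6 3 5 1 / 3 2 5 4 1 6).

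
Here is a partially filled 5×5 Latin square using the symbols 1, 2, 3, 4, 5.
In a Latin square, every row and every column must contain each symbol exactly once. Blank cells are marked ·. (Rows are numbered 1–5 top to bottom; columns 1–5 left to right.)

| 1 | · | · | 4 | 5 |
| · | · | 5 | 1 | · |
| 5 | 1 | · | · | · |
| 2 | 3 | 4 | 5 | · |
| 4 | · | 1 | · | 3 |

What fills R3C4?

Row 1, column 2: row 1 has {1, 4, 5} and column 2 has {1, 3}, leaving only 2.
Row 1, column 3: row 1 has {1, 2, 4, 5} and column 3 has {1, 4, 5}, leaving only 3.
Row 2, column 1: row 2 has {1, 5} and column 1 has {1, 2, 4, 5}, leaving only 3.
Row 2, column 2: row 2 has {1, 3, 5} and column 2 has {1, 2, 3}, leaving only 4.
Row 2, column 5: row 2 has {1, 3, 4, 5} and column 5 has {3, 5}, leaving only 2.
Row 3, column 3: row 3 has {1, 5} and column 3 has {1, 3, 4, 5}, leaving only 2.
Row 3 already has {1, 2, 5} and column 4 already has {1, 4, 5}, so row 3, column 4 must be 3.

3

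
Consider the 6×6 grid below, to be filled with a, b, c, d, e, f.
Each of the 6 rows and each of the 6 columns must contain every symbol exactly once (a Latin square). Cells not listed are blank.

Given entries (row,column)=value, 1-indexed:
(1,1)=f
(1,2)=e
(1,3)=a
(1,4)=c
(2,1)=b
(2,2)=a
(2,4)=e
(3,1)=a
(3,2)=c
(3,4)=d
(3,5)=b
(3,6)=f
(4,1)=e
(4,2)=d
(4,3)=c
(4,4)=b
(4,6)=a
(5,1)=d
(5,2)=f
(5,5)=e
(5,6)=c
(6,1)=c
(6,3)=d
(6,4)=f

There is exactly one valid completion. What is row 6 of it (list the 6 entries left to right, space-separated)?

Row 6, column 2: row 6 has {c, d, f} and column 2 has {a, c, d, e, f}, leaving only b.
Row 6, column 5: row 6 has {b, c, d, f} and column 5 has {b, e}, leaving only a.
Row 6, column 6: row 6 has {a, b, c, d, f} and column 6 has {a, c, f}, leaving only e.
So row 6 reads: c b d f a e.

c b d f a e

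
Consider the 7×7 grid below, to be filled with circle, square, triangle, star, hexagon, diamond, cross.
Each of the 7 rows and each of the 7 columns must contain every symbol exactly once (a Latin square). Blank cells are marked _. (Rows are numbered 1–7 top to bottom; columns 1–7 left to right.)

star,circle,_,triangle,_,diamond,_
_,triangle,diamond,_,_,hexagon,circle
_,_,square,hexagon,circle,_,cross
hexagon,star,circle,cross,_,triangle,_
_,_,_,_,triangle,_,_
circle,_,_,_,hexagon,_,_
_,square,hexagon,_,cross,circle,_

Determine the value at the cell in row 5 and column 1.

square

Row 1, column 3: row 1 has {circle, triangle, star, diamond} and column 3 has {circle, square, hexagon, diamond}, leaving only cross.
Row 1, column 5: row 1 has {circle, triangle, star, diamond, cross} and column 5 has {circle, triangle, hexagon, cross}, leaving only square.
Row 1, column 7: row 1 has {circle, square, triangle, star, diamond, cross} and column 7 has {circle, cross}, leaving only hexagon.
Row 2, column 5: row 2 has {circle, triangle, hexagon, diamond} and column 5 has {circle, square, triangle, hexagon, cross}, leaving only star.
Row 2, column 4: row 2 has {circle, triangle, star, hexagon, diamond} and column 4 has {triangle, hexagon, cross}, leaving only square.
Row 2, column 1: row 2 has {circle, square, triangle, star, hexagon, diamond} and column 1 has {circle, star, hexagon}, leaving only cross.
Row 3, column 2: row 3 has {circle, square, hexagon, cross} and column 2 has {circle, square, triangle, star}, leaving only diamond.
Row 3, column 1: row 3 has {circle, square, hexagon, diamond, cross} and column 1 has {circle, star, hexagon, cross}, leaving only triangle.
Row 3, column 6: row 3 has {circle, square, triangle, hexagon, diamond, cross} and column 6 has {circle, triangle, hexagon, diamond}, leaving only star.
Row 4, column 5: row 4 has {circle, triangle, star, hexagon, cross} and column 5 has {circle, square, triangle, star, hexagon, cross}, leaving only diamond.
Row 4, column 7: row 4 has {circle, triangle, star, hexagon, diamond, cross} and column 7 has {circle, hexagon, cross}, leaving only square.
Row 5, column 3: row 5 has {triangle} and column 3 has {circle, square, hexagon, diamond, cross}, leaving only star.
Row 5, column 7: row 5 has {triangle, star} and column 7 has {circle, square, hexagon, cross}, leaving only diamond.
Row 5 already has {triangle, star, diamond} and column 1 already has {circle, triangle, star, hexagon, cross}, so row 5, column 1 must be square.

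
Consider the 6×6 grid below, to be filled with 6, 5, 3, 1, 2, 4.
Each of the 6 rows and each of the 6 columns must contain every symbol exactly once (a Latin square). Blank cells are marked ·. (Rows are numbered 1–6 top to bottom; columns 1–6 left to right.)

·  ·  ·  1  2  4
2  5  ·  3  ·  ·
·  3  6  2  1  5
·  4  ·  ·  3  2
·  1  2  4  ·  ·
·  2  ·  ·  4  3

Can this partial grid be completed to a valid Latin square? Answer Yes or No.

Yes

No row or column among the givens repeats a symbol, and propagating forced cells runs into no contradiction.
One valid completion exists (for instance, 5 6 3 1 2 4 / 2 5 4 3 6 1 / 4 3 6 2 1 5 / 6 4 1 5 3 2 / 3 1 2 4 5 6 / 1 2 5 6 4 3).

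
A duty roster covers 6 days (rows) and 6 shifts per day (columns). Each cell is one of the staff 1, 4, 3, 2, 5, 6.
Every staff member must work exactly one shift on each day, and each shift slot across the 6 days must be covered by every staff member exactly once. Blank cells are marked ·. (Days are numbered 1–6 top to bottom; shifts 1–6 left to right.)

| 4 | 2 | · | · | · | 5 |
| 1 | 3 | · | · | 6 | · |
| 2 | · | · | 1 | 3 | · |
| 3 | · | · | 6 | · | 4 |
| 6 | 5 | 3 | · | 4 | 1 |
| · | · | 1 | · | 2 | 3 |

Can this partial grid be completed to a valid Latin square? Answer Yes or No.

No day or shift among the givens repeats a symbol, and propagating forced cells runs into no contradiction.
One valid completion exists (for instance, 4 2 6 3 1 5 / 1 3 4 5 6 2 / 2 4 5 1 3 6 / 3 1 2 6 5 4 / 6 5 3 2 4 1 / 5 6 1 4 2 3).

Yes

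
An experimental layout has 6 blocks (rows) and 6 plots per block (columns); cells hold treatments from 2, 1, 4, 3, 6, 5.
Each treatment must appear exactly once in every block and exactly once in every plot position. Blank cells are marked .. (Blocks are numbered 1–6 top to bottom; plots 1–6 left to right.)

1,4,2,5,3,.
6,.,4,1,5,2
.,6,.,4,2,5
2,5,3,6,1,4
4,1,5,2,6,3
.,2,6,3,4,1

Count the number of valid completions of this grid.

Block 1, plot 6: eliminating its block and plot leaves {6}.
Block 2, plot 2: eliminating its block and plot leaves {3}.
Block 3, plot 1: eliminating its block and plot leaves {3}.
Block 3, plot 3: eliminating its block and plot leaves {1}.
Block 6, plot 1: eliminating its block and plot leaves {5}.
Only one assignment across all blanks avoids any block or plot repeat, giving 1 completion.

1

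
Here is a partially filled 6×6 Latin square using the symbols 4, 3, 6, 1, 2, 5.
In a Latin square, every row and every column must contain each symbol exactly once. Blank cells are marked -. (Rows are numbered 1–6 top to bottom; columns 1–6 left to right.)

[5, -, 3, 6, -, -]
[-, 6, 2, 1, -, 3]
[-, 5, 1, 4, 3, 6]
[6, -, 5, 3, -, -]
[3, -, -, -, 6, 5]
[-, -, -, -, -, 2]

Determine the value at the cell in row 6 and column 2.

3

Row 2, column 1: row 2 has {3, 6, 1, 2} and column 1 has {3, 6, 5}, leaving only 4.
Row 2, column 5: row 2 has {4, 3, 6, 1, 2} and column 5 has {3, 6}, leaving only 5.
Row 3, column 1: row 3 has {4, 3, 6, 1, 5} and column 1 has {4, 3, 6, 5}, leaving only 2.
Row 5, column 3: row 5 has {3, 6, 5} and column 3 has {3, 1, 2, 5}, leaving only 4.
Row 5, column 4: row 5 has {4, 3, 6, 5} and column 4 has {4, 3, 6, 1}, leaving only 2.
Row 5, column 2: row 5 has {4, 3, 6, 2, 5} and column 2 has {6, 5}, leaving only 1.
Row 6, column 1: row 6 has {2} and column 1 has {4, 3, 6, 2, 5}, leaving only 1.
Row 6, column 3: row 6 has {1, 2} and column 3 has {4, 3, 1, 2, 5}, leaving only 6.
Row 6, column 4: row 6 has {6, 1, 2} and column 4 has {4, 3, 6, 1, 2}, leaving only 5.
Row 6, column 5: row 6 has {6, 1, 2, 5} and column 5 has {3, 6, 5}, leaving only 4.
Row 6 already has {4, 6, 1, 2, 5} and column 2 already has {6, 1, 5}, so row 6, column 2 must be 3.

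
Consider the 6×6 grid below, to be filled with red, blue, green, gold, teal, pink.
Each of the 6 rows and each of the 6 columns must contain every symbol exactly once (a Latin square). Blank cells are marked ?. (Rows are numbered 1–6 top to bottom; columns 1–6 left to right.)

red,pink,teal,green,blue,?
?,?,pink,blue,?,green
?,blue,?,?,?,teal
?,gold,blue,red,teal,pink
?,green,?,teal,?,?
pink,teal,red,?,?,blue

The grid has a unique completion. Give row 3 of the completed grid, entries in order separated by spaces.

Row 1, column 6: row 1 has {red, blue, green, teal, pink} and column 6 has {blue, green, teal, pink}, leaving only gold.
Row 2, column 2: row 2 has {blue, green, pink} and column 2 has {blue, green, gold, teal, pink}, leaving only red.
Row 2, column 5: row 2 has {red, blue, green, pink} and column 5 has {blue, teal}, leaving only gold.
Row 2, column 1: row 2 has {red, blue, green, gold, pink} and column 1 has {red, pink}, leaving only teal.
Row 4, column 1: row 4 has {red, blue, gold, teal, pink} and column 1 has {red, teal, pink}, leaving only green.
Row 3, column 1: row 3 has {blue, teal} and column 1 has {red, green, teal, pink}, leaving only gold.
Row 3, column 3: row 3 has {blue, gold, teal} and column 3 has {red, blue, teal, pink}, leaving only green.
Row 3, column 4: row 3 has {blue, green, gold, teal} and column 4 has {red, blue, green, teal}, leaving only pink.
Row 3, column 5: row 3 has {blue, green, gold, teal, pink} and column 5 has {blue, gold, teal}, leaving only red.
So row 3 reads: gold blue green pink red teal.

gold blue green pink red teal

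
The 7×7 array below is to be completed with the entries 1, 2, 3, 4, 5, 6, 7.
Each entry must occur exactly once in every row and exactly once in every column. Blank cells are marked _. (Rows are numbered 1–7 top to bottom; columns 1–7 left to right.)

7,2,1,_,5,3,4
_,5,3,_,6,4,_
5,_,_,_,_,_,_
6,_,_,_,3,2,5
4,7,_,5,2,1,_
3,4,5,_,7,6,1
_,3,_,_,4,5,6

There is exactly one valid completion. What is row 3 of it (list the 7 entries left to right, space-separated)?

Row 3, column 5: row 3 has {5} and column 5 has {2, 3, 4, 5, 6, 7}, leaving only 1.
Row 3, column 2: row 3 has {1, 5} and column 2 has {2, 3, 4, 5, 7}, leaving only 6.
Row 3, column 6: row 3 has {1, 5, 6} and column 6 has {1, 2, 3, 4, 5, 6}, leaving only 7.
Row 1, column 4: row 1 has {1, 2, 3, 4, 5, 7} and column 4 has {5}, leaving only 6.
Row 4, column 2: row 4 has {2, 3, 5, 6} and column 2 has {2, 3, 4, 5, 6, 7}, leaving only 1.
Row 5, column 3: row 5 has {1, 2, 4, 5, 7} and column 3 has {1, 3, 5}, leaving only 6.
Row 5, column 7: row 5 has {1, 2, 4, 5, 6, 7} and column 7 has {1, 4, 5, 6}, leaving only 3.
Row 3, column 7: row 3 has {1, 5, 6, 7} and column 7 has {1, 3, 4, 5, 6}, leaving only 2.
Row 3, column 3: row 3 has {1, 2, 5, 6, 7} and column 3 has {1, 3, 5, 6}, leaving only 4.
Row 3, column 4: row 3 has {1, 2, 4, 5, 6, 7} and column 4 has {5, 6}, leaving only 3.
So row 3 reads: 5 6 4 3 1 7 2.

5 6 4 3 1 7 2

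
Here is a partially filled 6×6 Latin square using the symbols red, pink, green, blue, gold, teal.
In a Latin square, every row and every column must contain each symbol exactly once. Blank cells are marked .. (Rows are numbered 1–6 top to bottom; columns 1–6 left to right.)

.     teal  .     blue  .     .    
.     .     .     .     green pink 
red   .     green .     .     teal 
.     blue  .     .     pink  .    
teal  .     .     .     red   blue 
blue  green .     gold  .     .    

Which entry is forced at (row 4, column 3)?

Row 1, column 5: row 1 has {blue, teal} and column 5 has {red, pink, green}, leaving only gold.
Row 2, column 1: row 2 has {pink, green} and column 1 has {red, blue, teal}, leaving only gold.
Row 2, column 2: row 2 has {pink, green, gold} and column 2 has {green, blue, teal}, leaving only red.
Row 2, column 4: row 2 has {red, pink, green, gold} and column 4 has {blue, gold}, leaving only teal.
Row 2, column 3: row 2 has {red, pink, green, gold, teal} and column 3 has {green}, leaving only blue.
Row 3, column 4: row 3 has {red, green, teal} and column 4 has {blue, gold, teal}, leaving only pink.
Row 3, column 2: row 3 has {red, pink, green, teal} and column 2 has {red, green, blue, teal}, leaving only gold.
Row 3, column 5: row 3 has {red, pink, green, gold, teal} and column 5 has {red, pink, green, gold}, leaving only blue.
Row 4, column 1: row 4 has {pink, blue} and column 1 has {red, blue, gold, teal}, leaving only green.
Row 1, column 1: row 1 has {blue, gold, teal} and column 1 has {red, green, blue, gold, teal}, leaving only pink.
Row 1, column 3: row 1 has {pink, blue, gold, teal} and column 3 has {green, blue}, leaving only red.
Row 1, column 6: row 1 has {red, pink, blue, gold, teal} and column 6 has {pink, blue, teal}, leaving only green.
Row 4, column 4: row 4 has {pink, green, blue} and column 4 has {pink, blue, gold, teal}, leaving only red.
Row 4, column 6: row 4 has {red, pink, green, blue} and column 6 has {pink, green, blue, teal}, leaving only gold.
Row 4 already has {red, pink, green, blue, gold} and column 3 already has {red, green, blue}, so row 4, column 3 must be teal.

teal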